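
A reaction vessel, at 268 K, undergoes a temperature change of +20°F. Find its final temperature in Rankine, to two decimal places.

Initial temperature in Celsius: 268 - 273.15 = -5.1500°C.
The 20°F change is an interval, so only the factor 5/9 applies: +20 × 5/9 = +11.1111°C.
Final Celsius temperature: -5.1500 + 11.1111 = 5.9611°C.
In Rankine: 5.9611 × 1.8 + 491.67 = 502.40°R.

502.40°R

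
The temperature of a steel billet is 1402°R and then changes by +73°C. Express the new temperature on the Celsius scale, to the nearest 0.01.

578.74°C

Initial temperature in Celsius: (1402 - 491.67) × 5/9 = 505.7389°C.
Final Celsius temperature: 505.7389 + 73.0000 = 578.7389°C.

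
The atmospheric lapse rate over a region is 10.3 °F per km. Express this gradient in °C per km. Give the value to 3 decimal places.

5.722 °C/km

Since only a temperature interval is involved, the additive offset between the scales drops out.
A change of 1°F is a change of 5/9°C, so 10.3 × 5/9 = 5.722.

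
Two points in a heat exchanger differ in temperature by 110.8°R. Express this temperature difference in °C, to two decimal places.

For a temperature interval the offset drops out; only the factor 5/9 applies.
110.8 × 5/9 = 61.56.

61.56°C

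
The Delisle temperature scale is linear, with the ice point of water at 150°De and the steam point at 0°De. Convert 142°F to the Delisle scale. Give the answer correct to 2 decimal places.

First in Celsius: (142 - 32) × 5/9 = 61.1111°C.
Linearly onto the Delisle scale: 150 + (61.1111 / 100) × (0 - 150) = 58.33°De.

58.33°De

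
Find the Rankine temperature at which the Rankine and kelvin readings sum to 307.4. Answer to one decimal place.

197.6°R

Let R be the Rankine reading. The kelvin reading is K = 5/9·R.
Require R + K = 307.4: (14/9)·R = 307.4.
R = (307.4) / (14/9) = 197.6.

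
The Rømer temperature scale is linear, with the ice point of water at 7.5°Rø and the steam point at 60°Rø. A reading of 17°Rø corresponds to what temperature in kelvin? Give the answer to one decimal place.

Linear interpolation between the fixed points: C = (17 - 7.5) × 100 / (60 - 7.5) = 18.0952°C.
Then 18.0952 + 273.15 = 291.2 K.

291.2 K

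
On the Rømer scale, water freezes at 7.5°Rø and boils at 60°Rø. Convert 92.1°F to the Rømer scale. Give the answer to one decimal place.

25.0°Rø

First in Celsius: (92.1 - 32) × 5/9 = 33.3889°C.
Linearly onto the Rømer scale: 7.5 + (33.3889 / 100) × (60 - 7.5) = 25.0°Rø.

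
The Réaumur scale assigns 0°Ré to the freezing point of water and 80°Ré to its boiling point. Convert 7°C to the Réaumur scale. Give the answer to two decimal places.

Linearly onto the Réaumur scale: 0 + (7.0000 / 100) × (80 - 0) = 5.60°Ré.

5.60°Ré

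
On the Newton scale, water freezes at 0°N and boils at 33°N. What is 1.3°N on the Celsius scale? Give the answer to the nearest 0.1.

3.9°C

Linear interpolation between the fixed points: C = (1.3 - 0) × 100 / (33 - 0) = 3.9394°C.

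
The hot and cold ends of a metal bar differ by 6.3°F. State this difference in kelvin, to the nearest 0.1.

3.5 K

For a temperature interval the offset drops out; only the factor 5/9 applies.
6.3 × 5/9 = 3.5.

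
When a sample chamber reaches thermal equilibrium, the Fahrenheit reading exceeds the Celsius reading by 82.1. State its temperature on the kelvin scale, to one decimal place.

Let x be the Fahrenheit reading; then the Celsius reading is 5/9·x - 17.7778.
(5/9·x - 17.7778) - x = -82.1  ⇒  (-4/9)·x = -64.3222  ⇒  x = 144.7250°F.
In Celsius: (144.725 - 32) × 5/9 = 62.6250°C.
In kelvin: 62.6250 + 273.15 = 335.8 K.

335.8 K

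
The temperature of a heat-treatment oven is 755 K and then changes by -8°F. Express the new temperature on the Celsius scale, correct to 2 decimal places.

477.41°C

Initial temperature in Celsius: 755 - 273.15 = 481.8500°C.
The 8°F change is an interval, so only the factor 5/9 applies: -8 × 5/9 = -4.4444°C.
Final Celsius temperature: 481.8500 - 4.4444 = 477.4056°C.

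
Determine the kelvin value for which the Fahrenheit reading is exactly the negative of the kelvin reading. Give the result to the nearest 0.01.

Let K be the kelvin reading. The Fahrenheit reading is F = 1.8·K - 459.67.
Require F = -1·K: 1.8·K - 459.67 = -1·K.
(2.8)·K = 459.67  ⇒  K = 164.17.

164.17 K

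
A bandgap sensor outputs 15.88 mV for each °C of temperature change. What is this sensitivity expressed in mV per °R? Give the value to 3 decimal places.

Since only a temperature interval is involved, the additive offset between the scales drops out.
A change of 1°R is a change of 5/9°C, so per °R the value is 15.88 × 5/9 = 8.822.

8.822 mV per °R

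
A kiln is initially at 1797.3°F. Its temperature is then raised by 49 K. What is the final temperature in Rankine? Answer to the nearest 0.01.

2345.17°R

Initial temperature in Celsius: (1797.3 - 32) × 5/9 = 980.7222°C.
The 49 K change is an interval; Kelvin and Celsius degrees are the same size, so ΔC = +49°C.
Final Celsius temperature: 980.7222 + 49.0000 = 1029.7222°C.
In Rankine: 1029.7222 × 1.8 + 491.67 = 2345.17°R.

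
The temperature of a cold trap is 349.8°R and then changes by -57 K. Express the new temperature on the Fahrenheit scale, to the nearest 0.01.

-212.47°F

Initial temperature in Celsius: (349.8 - 491.67) × 5/9 = -78.8167°C.
The 57 K change is an interval; Kelvin and Celsius degrees are the same size, so ΔC = -57°C.
Final Celsius temperature: -78.8167 - 57.0000 = -135.8167°C.
In Fahrenheit: -135.8167 × 1.8 + 32 = -212.47°F.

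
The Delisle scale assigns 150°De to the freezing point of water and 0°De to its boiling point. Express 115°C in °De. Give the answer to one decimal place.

-22.5°De

Linearly onto the Delisle scale: 150 + (115.0000 / 100) × (0 - 150) = -22.5°De.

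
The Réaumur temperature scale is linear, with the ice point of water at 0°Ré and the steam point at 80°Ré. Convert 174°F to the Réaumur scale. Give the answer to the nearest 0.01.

First in Celsius: (174 - 32) × 5/9 = 78.8889°C.
Linearly onto the Réaumur scale: 0 + (78.8889 / 100) × (80 - 0) = 63.11°Ré.

63.11°Ré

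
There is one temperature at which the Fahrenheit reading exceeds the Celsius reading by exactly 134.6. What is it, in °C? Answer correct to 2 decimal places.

Let C be the Celsius reading. The Fahrenheit reading is F = 1.8·C + 32.
Require F - C = 134.6: (0.8)·C + 32 = 134.6.
C = (134.6 - 32) / (0.8) = 128.25.

128.25°C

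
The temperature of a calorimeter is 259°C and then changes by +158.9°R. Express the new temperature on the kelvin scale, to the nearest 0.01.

The 158.9°R change is an interval, so only the factor 5/9 applies: +158.9 × 5/9 = +88.2778°C.
Final Celsius temperature: 259.0000 + 88.2778 = 347.2778°C.
In kelvin: 347.2778 + 273.15 = 620.43 K.

620.43 K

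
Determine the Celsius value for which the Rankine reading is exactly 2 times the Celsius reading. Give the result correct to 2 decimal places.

Let C be the Celsius reading. The Rankine reading is R = 1.8·C + 491.67.
Require R = 2·C: 1.8·C + 491.67 = 2·C.
(-0.2)·C = -491.67  ⇒  C = 2458.35.

2458.35°C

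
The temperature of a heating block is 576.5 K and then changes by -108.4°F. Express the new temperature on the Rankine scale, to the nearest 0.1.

Initial temperature in Celsius: 576.5 - 273.15 = 303.3500°C.
The 108.4°F change is an interval, so only the factor 5/9 applies: -108.4 × 5/9 = -60.2222°C.
Final Celsius temperature: 303.3500 - 60.2222 = 243.1278°C.
In Rankine: 243.1278 × 1.8 + 491.67 = 929.3°R.

929.3°R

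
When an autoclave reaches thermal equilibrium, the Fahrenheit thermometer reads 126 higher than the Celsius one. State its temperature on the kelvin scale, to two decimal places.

Let x be the Celsius reading; then the Fahrenheit reading is 1.8·x + 32.
(1.8·x + 32) - x = 126  ⇒  (0.8)·x = 94  ⇒  x = 117.5000°C.
In kelvin: 117.5000 + 273.15 = 390.65 K.

390.65 K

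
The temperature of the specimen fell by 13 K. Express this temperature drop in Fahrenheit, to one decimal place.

23.4°F

For a temperature interval the offset drops out; only the factor 1.8 applies.
13 × 1.8 = 23.4.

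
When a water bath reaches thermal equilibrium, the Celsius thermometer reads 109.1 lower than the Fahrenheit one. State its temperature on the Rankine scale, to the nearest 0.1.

Let x be the Fahrenheit reading; then the Celsius reading is 5/9·x - 17.7778.
(5/9·x - 17.7778) - x = -109.1  ⇒  (-4/9)·x = -91.3222  ⇒  x = 205.4750°F.
In Celsius: (205.475 - 32) × 5/9 = 96.3750°C.
In Rankine: 96.3750 × 1.8 + 491.67 = 665.1°R.

665.1°R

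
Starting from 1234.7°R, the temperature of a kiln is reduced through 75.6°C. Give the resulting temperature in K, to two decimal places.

610.34 K

Initial temperature in Celsius: (1234.7 - 491.67) × 5/9 = 412.7944°C.
Final Celsius temperature: 412.7944 - 75.6000 = 337.1944°C.
In kelvin: 337.1944 + 273.15 = 610.34 K.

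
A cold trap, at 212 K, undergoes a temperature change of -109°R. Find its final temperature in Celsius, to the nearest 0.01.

-121.71°C

Initial temperature in Celsius: 212 - 273.15 = -61.1500°C.
The 109°R change is an interval, so only the factor 5/9 applies: -109 × 5/9 = -60.5556°C.
Final Celsius temperature: -61.1500 - 60.5556 = -121.7056°C.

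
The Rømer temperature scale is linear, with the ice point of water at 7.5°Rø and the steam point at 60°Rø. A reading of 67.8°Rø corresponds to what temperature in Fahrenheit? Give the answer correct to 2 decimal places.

Linear interpolation between the fixed points: C = (67.8 - 7.5) × 100 / (60 - 7.5) = 114.8571°C.
Then 114.8571 × 1.8 + 32 = 238.74°F.

238.74°F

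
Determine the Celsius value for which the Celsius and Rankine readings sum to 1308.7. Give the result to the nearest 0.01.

Let C be the Celsius reading. The Rankine reading is R = 1.8·C + 491.67.
Require C + R = 1308.7: (2.8)·C + 491.67 = 1308.7.
C = (1308.7 - 491.67) / (2.8) = 291.80.

291.80°C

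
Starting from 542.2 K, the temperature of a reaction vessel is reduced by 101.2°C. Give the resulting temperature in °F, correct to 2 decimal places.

334.13°F

Initial temperature in Celsius: 542.2 - 273.15 = 269.0500°C.
Final Celsius temperature: 269.0500 - 101.2000 = 167.8500°C.
In Fahrenheit: 167.8500 × 1.8 + 32 = 334.13°F.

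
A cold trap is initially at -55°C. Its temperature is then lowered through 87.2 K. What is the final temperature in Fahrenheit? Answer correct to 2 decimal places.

The 87.2 K change is an interval; Kelvin and Celsius degrees are the same size, so ΔC = -87.2°C.
Final Celsius temperature: -55.0000 - 87.2000 = -142.2000°C.
In Fahrenheit: -142.2000 × 1.8 + 32 = -223.96°F.

-223.96°F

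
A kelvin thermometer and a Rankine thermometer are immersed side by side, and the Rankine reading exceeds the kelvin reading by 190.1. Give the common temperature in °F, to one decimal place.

Let x be the kelvin reading; then the Rankine reading is 1.8·x.
(1.8·x) - x = 190.1  ⇒  (0.8)·x = 190.1  ⇒  x = 237.6250 K.
In Celsius: 237.625 - 273.15 = -35.5250°C.
In Fahrenheit: -35.5250 × 1.8 + 32 = -31.9°F.

-31.9°F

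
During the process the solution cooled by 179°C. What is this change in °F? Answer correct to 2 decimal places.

322.20°F

An interval of 1°C corresponds to 1.8°F.
179 × 1.8 = 322.20.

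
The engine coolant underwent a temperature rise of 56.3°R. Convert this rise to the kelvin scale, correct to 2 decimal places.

Only the scale ratio 5/9 matters for a change in temperature.
56.3 × 5/9 = 31.28.

31.28 K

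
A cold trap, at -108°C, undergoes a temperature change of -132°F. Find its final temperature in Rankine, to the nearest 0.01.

165.27°R

The 132°F change is an interval, so only the factor 5/9 applies: -132 × 5/9 = -73.3333°C.
Final Celsius temperature: -108.0000 - 73.3333 = -181.3333°C.
In Rankine: -181.3333 × 1.8 + 491.67 = 165.27°R.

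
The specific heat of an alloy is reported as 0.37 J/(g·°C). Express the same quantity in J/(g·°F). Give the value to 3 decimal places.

0.206 J/(g·°F)

Since only a temperature interval is involved, the additive offset between the scales drops out.
A change of 1°F is a change of 5/9°C, so per °F the value is 0.37 × 5/9 = 0.206.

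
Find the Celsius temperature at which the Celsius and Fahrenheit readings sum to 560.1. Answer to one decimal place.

Let C be the Celsius reading. The Fahrenheit reading is F = 1.8·C + 32.
Require C + F = 560.1: (2.8)·C + 32 = 560.1.
C = (560.1 - 32) / (2.8) = 188.6.

188.6°C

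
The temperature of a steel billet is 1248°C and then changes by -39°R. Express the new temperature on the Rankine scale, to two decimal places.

The 39°R change is an interval, so only the factor 5/9 applies: -39 × 5/9 = -21.6667°C.
Final Celsius temperature: 1248.0000 - 21.6667 = 1226.3333°C.
In Rankine: 1226.3333 × 1.8 + 491.67 = 2699.07°R.

2699.07°R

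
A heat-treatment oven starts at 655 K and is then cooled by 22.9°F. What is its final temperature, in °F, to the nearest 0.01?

696.43°F

Initial temperature in Celsius: 655 - 273.15 = 381.8500°C.
The 22.9°F change is an interval, so only the factor 5/9 applies: -22.9 × 5/9 = -12.7222°C.
Final Celsius temperature: 381.8500 - 12.7222 = 369.1278°C.
In Fahrenheit: 369.1278 × 1.8 + 32 = 696.43°F.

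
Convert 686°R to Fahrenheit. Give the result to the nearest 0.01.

In Celsius: (686 - 491.67) × 5/9 = 107.9611°C.
In Fahrenheit: 107.9611 × 1.8 + 32 = 226.33°F.

226.33°F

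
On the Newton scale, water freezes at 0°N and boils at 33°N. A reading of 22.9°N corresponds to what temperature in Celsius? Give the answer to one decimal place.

69.4°C

Linear interpolation between the fixed points: C = (22.9 - 0) × 100 / (33 - 0) = 69.3939°C.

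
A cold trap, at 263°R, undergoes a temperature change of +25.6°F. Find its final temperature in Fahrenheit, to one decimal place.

-171.1°F

Initial temperature in Celsius: (263 - 491.67) × 5/9 = -127.0389°C.
The 25.6°F change is an interval, so only the factor 5/9 applies: +25.6 × 5/9 = +14.2222°C.
Final Celsius temperature: -127.0389 + 14.2222 = -112.8167°C.
In Fahrenheit: -112.8167 × 1.8 + 32 = -171.1°F.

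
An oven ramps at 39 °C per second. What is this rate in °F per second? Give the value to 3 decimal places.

Since only a temperature interval is involved, the additive offset between the scales drops out.
A change of 1°C is a change of 1.8°F, so 39 × 1.8 = 70.200.

70.200 °F/second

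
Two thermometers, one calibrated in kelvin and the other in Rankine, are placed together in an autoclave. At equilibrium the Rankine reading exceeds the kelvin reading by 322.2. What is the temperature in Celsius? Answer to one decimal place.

Let x be the kelvin reading; then the Rankine reading is 1.8·x.
(1.8·x) - x = 322.2  ⇒  (0.8)·x = 322.2  ⇒  x = 402.7500 K.
In Celsius: 402.75 - 273.15 = 129.6°C.

129.6°C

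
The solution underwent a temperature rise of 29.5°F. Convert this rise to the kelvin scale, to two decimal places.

Only the scale ratio 5/9 matters for a change in temperature.
29.5 × 5/9 = 16.39.

16.39 K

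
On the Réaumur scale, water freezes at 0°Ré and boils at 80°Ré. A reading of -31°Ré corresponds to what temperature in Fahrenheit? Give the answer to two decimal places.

Linear interpolation between the fixed points: C = (-31 - 0) × 100 / (80 - 0) = -38.7500°C.
Then -38.7500 × 1.8 + 32 = -37.75°F.

-37.75°F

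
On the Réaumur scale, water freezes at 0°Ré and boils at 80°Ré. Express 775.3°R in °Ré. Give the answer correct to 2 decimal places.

126.06°Ré

First in Celsius: (775.3 - 491.67) × 5/9 = 157.5722°C.
Linearly onto the Réaumur scale: 0 + (157.5722 / 100) × (80 - 0) = 126.06°Ré.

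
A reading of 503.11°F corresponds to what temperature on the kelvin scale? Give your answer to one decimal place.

In Celsius: (503.11 - 32) × 5/9 = 261.7278°C.
In kelvin: 261.7278 + 273.15 = 534.9 K.

534.9 K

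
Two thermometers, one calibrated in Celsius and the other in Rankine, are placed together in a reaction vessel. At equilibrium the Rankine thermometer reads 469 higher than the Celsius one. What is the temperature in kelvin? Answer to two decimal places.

Let x be the Celsius reading; then the Rankine reading is 1.8·x + 491.67.
(1.8·x + 491.67) - x = 469  ⇒  (0.8)·x = -22.67  ⇒  x = -28.3375°C.
In kelvin: -28.3375 + 273.15 = 244.81 K.

244.81 K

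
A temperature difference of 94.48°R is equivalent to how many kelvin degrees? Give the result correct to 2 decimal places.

For a temperature interval the offset drops out; only the factor 5/9 applies.
94.48 × 5/9 = 52.49.

52.49 K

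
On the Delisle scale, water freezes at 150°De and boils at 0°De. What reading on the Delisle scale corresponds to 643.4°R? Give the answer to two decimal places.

23.56°De

First in Celsius: (643.4 - 491.67) × 5/9 = 84.2944°C.
Linearly onto the Delisle scale: 150 + (84.2944 / 100) × (0 - 150) = 23.56°De.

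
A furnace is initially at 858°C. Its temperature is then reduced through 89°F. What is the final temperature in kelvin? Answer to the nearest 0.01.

1081.71 K

The 89°F change is an interval, so only the factor 5/9 applies: -89 × 5/9 = -49.4444°C.
Final Celsius temperature: 858.0000 - 49.4444 = 808.5556°C.
In kelvin: 808.5556 + 273.15 = 1081.71 K.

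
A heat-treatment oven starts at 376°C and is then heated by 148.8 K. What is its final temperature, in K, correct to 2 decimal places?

The 148.8 K change is an interval; Kelvin and Celsius degrees are the same size, so ΔC = +148.8°C.
Final Celsius temperature: 376.0000 + 148.8000 = 524.8000°C.
In kelvin: 524.8000 + 273.15 = 797.95 K.

797.95 K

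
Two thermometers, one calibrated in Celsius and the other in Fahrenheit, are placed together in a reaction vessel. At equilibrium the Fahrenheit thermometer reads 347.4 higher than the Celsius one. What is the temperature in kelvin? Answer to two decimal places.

Let x be the Celsius reading; then the Fahrenheit reading is 1.8·x + 32.
(1.8·x + 32) - x = 347.4  ⇒  (0.8)·x = 315.4  ⇒  x = 394.2500°C.
In kelvin: 394.2500 + 273.15 = 667.40 K.

667.40 K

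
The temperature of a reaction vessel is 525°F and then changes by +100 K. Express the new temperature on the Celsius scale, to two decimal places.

Initial temperature in Celsius: (525 - 32) × 5/9 = 273.8889°C.
The 100 K change is an interval; Kelvin and Celsius degrees are the same size, so ΔC = +100°C.
Final Celsius temperature: 273.8889 + 100.0000 = 373.8889°C.

373.89°C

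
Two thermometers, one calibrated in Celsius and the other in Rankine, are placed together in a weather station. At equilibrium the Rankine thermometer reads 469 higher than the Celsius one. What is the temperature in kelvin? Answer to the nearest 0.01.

244.81 K

Let x be the Celsius reading; then the Rankine reading is 1.8·x + 491.67.
(1.8·x + 491.67) - x = 469  ⇒  (0.8)·x = -22.67  ⇒  x = -28.3375°C.
In kelvin: -28.3375 + 273.15 = 244.81 K.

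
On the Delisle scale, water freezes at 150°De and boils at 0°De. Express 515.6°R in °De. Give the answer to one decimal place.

First in Celsius: (515.6 - 491.67) × 5/9 = 13.2944°C.
Linearly onto the Delisle scale: 150 + (13.2944 / 100) × (0 - 150) = 130.1°De.

130.1°De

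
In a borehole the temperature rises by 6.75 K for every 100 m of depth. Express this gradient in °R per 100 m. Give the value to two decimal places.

The quantity depends on a temperature interval, so only the ratio of degree sizes applies; the offset between the scales is irrelevant.
A change of 1 K is a change of 1.8°R, so 6.75 × 1.8 = 12.15.

12.15 °R/100 m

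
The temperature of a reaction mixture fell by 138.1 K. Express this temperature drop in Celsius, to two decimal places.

138.10°C

Kelvin and Celsius degrees are the same size, so the interval is unchanged: 138.10.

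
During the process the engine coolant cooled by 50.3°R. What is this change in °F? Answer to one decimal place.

50.3°F

Rankine and Fahrenheit degrees are the same size, so the interval is unchanged: 50.3.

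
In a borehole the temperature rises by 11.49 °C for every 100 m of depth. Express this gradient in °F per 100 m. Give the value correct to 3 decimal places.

The quantity depends on a temperature interval, so only the ratio of degree sizes applies; the offset between the scales is irrelevant.
A change of 1°C is a change of 1.8°F, so 11.49 × 1.8 = 20.682.

20.682 °F/100 m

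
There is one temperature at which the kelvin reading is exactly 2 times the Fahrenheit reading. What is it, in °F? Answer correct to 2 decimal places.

176.80°F

Let F be the Fahrenheit reading. The kelvin reading is K = 5/9·F + 255.372.
Require K = 2·F: 5/9·F + 255.372 = 2·F.
(-13/9)·F = -255.372  ⇒  F = 176.80.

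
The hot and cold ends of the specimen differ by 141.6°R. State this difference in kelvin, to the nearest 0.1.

An interval of 1°R corresponds to 5/9 K.
141.6 × 5/9 = 78.7.

78.7 K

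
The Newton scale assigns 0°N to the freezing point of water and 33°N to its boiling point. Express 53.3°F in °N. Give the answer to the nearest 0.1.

3.9°N

First in Celsius: (53.3 - 32) × 5/9 = 11.8333°C.
Linearly onto the Newton scale: 0 + (11.8333 / 100) × (33 - 0) = 3.9°N.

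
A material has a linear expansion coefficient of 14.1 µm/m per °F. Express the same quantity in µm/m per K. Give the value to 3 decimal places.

25.380 µm/m per K

The quantity depends on a temperature interval, so only the ratio of degree sizes applies; the offset between the scales is irrelevant.
A change of 1 K is a change of 1.8°F, so per K the value is 14.1 × 1.8 = 25.380.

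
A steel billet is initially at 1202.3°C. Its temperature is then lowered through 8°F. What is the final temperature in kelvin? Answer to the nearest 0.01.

1471.01 K

The 8°F change is an interval, so only the factor 5/9 applies: -8 × 5/9 = -4.4444°C.
Final Celsius temperature: 1202.3000 - 4.4444 = 1197.8556°C.
In kelvin: 1197.8556 + 273.15 = 1471.01 K.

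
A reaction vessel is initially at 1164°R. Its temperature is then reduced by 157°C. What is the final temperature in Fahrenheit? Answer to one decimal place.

Initial temperature in Celsius: (1164 - 491.67) × 5/9 = 373.5167°C.
Final Celsius temperature: 373.5167 - 157.0000 = 216.5167°C.
In Fahrenheit: 216.5167 × 1.8 + 32 = 421.7°F.

421.7°F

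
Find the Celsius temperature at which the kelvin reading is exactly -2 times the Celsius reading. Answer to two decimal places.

Let C be the Celsius reading. The kelvin reading is K = 1·C + 273.15.
Require K = -2·C: 1·C + 273.15 = -2·C.
(3)·C = -273.15  ⇒  C = -91.05.

-91.05°C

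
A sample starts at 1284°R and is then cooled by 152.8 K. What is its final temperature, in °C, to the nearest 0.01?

287.38°C

Initial temperature in Celsius: (1284 - 491.67) × 5/9 = 440.1833°C.
The 152.8 K change is an interval; Kelvin and Celsius degrees are the same size, so ΔC = -152.8°C.
Final Celsius temperature: 440.1833 - 152.8000 = 287.3833°C.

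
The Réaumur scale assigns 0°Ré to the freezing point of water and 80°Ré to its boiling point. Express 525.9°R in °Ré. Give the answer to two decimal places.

15.21°Ré

First in Celsius: (525.9 - 491.67) × 5/9 = 19.0167°C.
Linearly onto the Réaumur scale: 0 + (19.0167 / 100) × (80 - 0) = 15.21°Ré.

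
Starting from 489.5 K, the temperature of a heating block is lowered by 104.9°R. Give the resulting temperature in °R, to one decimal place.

776.2°R

Initial temperature in Celsius: 489.5 - 273.15 = 216.3500°C.
The 104.9°R change is an interval, so only the factor 5/9 applies: -104.9 × 5/9 = -58.2778°C.
Final Celsius temperature: 216.3500 - 58.2778 = 158.0722°C.
In Rankine: 158.0722 × 1.8 + 491.67 = 776.2°R.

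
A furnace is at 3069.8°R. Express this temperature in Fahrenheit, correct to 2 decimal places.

2610.13°F

In Celsius: (3069.8 - 491.67) × 5/9 = 1432.2944°C.
In Fahrenheit: 1432.2944 × 1.8 + 32 = 2610.13°F.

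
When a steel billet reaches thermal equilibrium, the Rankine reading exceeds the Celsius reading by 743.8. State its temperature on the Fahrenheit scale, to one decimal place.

599.3°F

Let x be the Celsius reading; then the Rankine reading is 1.8·x + 491.67.
(1.8·x + 491.67) - x = 743.8  ⇒  (0.8)·x = 252.13  ⇒  x = 315.1625°C.
In Fahrenheit: 315.1625 × 1.8 + 32 = 599.3°F.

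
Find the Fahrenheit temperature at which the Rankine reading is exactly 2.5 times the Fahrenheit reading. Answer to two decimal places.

Let F be the Fahrenheit reading. The Rankine reading is R = 1·F + 459.67.
Require R = 2.5·F: 1·F + 459.67 = 2.5·F.
(-1.5)·F = -459.67  ⇒  F = 306.45.

306.45°F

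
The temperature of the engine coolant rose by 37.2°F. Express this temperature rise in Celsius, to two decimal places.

20.67°C

An interval of 1°F corresponds to 5/9°C.
37.2 × 5/9 = 20.67.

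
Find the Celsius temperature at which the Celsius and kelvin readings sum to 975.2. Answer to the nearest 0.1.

Let C be the Celsius reading. The kelvin reading is K = 1·C + 273.15.
Require C + K = 975.2: (2)·C + 273.15 = 975.2.
C = (975.2 - 273.15) / (2) = 351.0.

351.0°C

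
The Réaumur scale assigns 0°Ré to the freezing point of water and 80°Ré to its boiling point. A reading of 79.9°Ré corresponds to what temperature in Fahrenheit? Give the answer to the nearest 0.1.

Linear interpolation between the fixed points: C = (79.9 - 0) × 100 / (80 - 0) = 99.8750°C.
Then 99.8750 × 1.8 + 32 = 211.8°F.

211.8°F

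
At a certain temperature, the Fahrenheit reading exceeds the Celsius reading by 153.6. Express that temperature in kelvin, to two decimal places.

Let x be the Fahrenheit reading; then the Celsius reading is 5/9·x - 17.7778.
(5/9·x - 17.7778) - x = -153.6  ⇒  (-4/9)·x = -135.822  ⇒  x = 305.6000°F.
In Celsius: (305.6 - 32) × 5/9 = 152.0000°C.
In kelvin: 152.0000 + 273.15 = 425.15 K.

425.15 K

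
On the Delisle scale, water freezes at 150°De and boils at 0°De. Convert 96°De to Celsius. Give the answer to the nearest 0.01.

36.00°C

Linear interpolation between the fixed points: C = (96 - 150) × 100 / (0 - 150) = 36.0000°C.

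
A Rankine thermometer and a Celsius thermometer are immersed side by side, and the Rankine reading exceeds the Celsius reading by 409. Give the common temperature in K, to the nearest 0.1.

169.8 K

Let x be the Rankine reading; then the Celsius reading is 5/9·x - 273.15.
(5/9·x - 273.15) - x = -409  ⇒  (-4/9)·x = -135.85  ⇒  x = 305.6625°R.
In Celsius: (305.6625 - 491.67) × 5/9 = -103.3375°C.
In kelvin: -103.3375 + 273.15 = 169.8 K.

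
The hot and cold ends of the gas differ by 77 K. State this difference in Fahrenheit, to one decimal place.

An interval of 1 K corresponds to 1.8°F.
77 × 1.8 = 138.6.

138.6°F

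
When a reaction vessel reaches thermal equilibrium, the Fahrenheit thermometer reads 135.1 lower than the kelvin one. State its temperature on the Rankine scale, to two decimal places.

Let x be the kelvin reading; then the Fahrenheit reading is 1.8·x - 459.67.
(1.8·x - 459.67) - x = -135.1  ⇒  (0.8)·x = 324.57  ⇒  x = 405.7125 K.
In Celsius: 405.7125 - 273.15 = 132.5625°C.
In Rankine: 132.5625 × 1.8 + 491.67 = 730.28°R.

730.28°R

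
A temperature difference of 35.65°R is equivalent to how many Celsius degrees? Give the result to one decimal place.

An interval of 1°R corresponds to 5/9°C.
35.65 × 5/9 = 19.8.

19.8°C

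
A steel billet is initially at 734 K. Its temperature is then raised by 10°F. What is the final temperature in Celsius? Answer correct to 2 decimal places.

Initial temperature in Celsius: 734 - 273.15 = 460.8500°C.
The 10°F change is an interval, so only the factor 5/9 applies: +10 × 5/9 = +5.5556°C.
Final Celsius temperature: 460.8500 + 5.5556 = 466.4056°C.

466.41°C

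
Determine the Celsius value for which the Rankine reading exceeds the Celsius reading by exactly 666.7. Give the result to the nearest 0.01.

218.79°C

Let C be the Celsius reading. The Rankine reading is R = 1.8·C + 491.67.
Require R - C = 666.7: (0.8)·C + 491.67 = 666.7.
C = (666.7 - 491.67) / (0.8) = 218.79.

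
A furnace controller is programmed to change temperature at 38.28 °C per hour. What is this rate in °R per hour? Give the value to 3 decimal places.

68.904 °R/hour

The quantity depends on a temperature interval, so only the ratio of degree sizes applies; the offset between the scales is irrelevant.
A change of 1°C is a change of 1.8°R, so 38.28 × 1.8 = 68.904.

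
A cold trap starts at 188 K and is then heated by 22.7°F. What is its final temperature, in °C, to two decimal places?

-72.54°C

Initial temperature in Celsius: 188 - 273.15 = -85.1500°C.
The 22.7°F change is an interval, so only the factor 5/9 applies: +22.7 × 5/9 = +12.6111°C.
Final Celsius temperature: -85.1500 + 12.6111 = -72.5389°C.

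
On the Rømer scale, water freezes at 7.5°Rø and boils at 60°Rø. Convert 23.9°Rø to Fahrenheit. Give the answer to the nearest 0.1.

Linear interpolation between the fixed points: C = (23.9 - 7.5) × 100 / (60 - 7.5) = 31.2381°C.
Then 31.2381 × 1.8 + 32 = 88.2°F.

88.2°F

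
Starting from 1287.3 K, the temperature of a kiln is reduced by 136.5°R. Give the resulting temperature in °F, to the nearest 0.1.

Initial temperature in Celsius: 1287.3 - 273.15 = 1014.1500°C.
The 136.5°R change is an interval, so only the factor 5/9 applies: -136.5 × 5/9 = -75.8333°C.
Final Celsius temperature: 1014.1500 - 75.8333 = 938.3167°C.
In Fahrenheit: 938.3167 × 1.8 + 32 = 1721.0°F.

1721.0°F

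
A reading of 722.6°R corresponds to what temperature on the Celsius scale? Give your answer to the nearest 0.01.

In Celsius: (722.6 - 491.67) × 5/9 = 128.2944°C.

128.29°C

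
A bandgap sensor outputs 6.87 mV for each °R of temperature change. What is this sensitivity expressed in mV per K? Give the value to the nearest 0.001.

The quantity depends on a temperature interval, so only the ratio of degree sizes applies; the offset between the scales is irrelevant.
A change of 1 K is a change of 1.8°R, so per K the value is 6.87 × 1.8 = 12.366.

12.366 mV per K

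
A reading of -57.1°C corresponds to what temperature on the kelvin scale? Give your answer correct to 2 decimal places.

216.05 K

In kelvin: -57.1000 + 273.15 = 216.05 K.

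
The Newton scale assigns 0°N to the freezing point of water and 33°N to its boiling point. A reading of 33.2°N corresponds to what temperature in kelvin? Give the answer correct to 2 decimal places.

Linear interpolation between the fixed points: C = (33.2 - 0) × 100 / (33 - 0) = 100.6061°C.
Then 100.6061 + 273.15 = 373.76 K.

373.76 K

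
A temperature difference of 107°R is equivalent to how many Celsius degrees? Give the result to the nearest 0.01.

For a temperature interval the offset drops out; only the factor 5/9 applies.
107 × 5/9 = 59.44.

59.44°C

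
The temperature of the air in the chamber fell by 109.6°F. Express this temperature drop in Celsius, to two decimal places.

60.89°C

Only the scale ratio 5/9 matters for a change in temperature.
109.6 × 5/9 = 60.89.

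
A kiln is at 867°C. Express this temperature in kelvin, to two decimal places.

1140.15 K

In kelvin: 867.0000 + 273.15 = 1140.15 K.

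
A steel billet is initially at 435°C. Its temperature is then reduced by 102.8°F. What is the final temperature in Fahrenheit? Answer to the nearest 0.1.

The 102.8°F change is an interval, so only the factor 5/9 applies: -102.8 × 5/9 = -57.1111°C.
Final Celsius temperature: 435.0000 - 57.1111 = 377.8889°C.
In Fahrenheit: 377.8889 × 1.8 + 32 = 712.2°F.

712.2°F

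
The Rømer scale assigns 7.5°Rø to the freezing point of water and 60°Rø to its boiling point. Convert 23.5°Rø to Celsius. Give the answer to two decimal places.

30.48°C

Linear interpolation between the fixed points: C = (23.5 - 7.5) × 100 / (60 - 7.5) = 30.4762°C.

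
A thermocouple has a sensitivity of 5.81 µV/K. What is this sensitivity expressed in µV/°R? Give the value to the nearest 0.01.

3.23 µV/°R

Since only a temperature interval is involved, the additive offset between the scales drops out.
A change of 1°R is a change of 5/9 K, so per °R the value is 5.81 × 5/9 = 3.23.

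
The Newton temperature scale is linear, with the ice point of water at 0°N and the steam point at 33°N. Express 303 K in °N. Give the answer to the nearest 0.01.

First in Celsius: 303 - 273.15 = 29.8500°C.
Linearly onto the Newton scale: 0 + (29.8500 / 100) × (33 - 0) = 9.85°N.

9.85°N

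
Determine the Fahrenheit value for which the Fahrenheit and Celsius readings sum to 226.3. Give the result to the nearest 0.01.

Let F be the Fahrenheit reading. The Celsius reading is C = 5/9·F - 17.7778.
Require F + C = 226.3: (14/9)·F - 17.7778 = 226.3.
F = (226.3 + 17.7778) / (14/9) = 156.91.

156.91°F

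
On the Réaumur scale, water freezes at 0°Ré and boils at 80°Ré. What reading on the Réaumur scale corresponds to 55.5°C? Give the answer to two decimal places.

Linearly onto the Réaumur scale: 0 + (55.5000 / 100) × (80 - 0) = 44.40°Ré.

44.40°Ré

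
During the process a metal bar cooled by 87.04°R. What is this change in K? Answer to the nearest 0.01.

48.36 K

Only the scale ratio 5/9 matters for a change in temperature.
87.04 × 5/9 = 48.36.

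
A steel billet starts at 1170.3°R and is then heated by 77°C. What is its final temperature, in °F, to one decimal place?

Initial temperature in Celsius: (1170.3 - 491.67) × 5/9 = 377.0167°C.
Final Celsius temperature: 377.0167 + 77.0000 = 454.0167°C.
In Fahrenheit: 454.0167 × 1.8 + 32 = 849.2°F.

849.2°F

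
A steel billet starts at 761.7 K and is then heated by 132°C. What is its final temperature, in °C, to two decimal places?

Initial temperature in Celsius: 761.7 - 273.15 = 488.5500°C.
Final Celsius temperature: 488.5500 + 132.0000 = 620.5500°C.

620.55°C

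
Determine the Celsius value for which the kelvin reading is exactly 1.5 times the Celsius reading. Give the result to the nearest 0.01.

Let C be the Celsius reading. The kelvin reading is K = 1·C + 273.15.
Require K = 1.5·C: 1·C + 273.15 = 1.5·C.
(-0.5)·C = -273.15  ⇒  C = 546.30.

546.30°C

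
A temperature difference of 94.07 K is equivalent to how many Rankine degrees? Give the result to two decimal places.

Only the scale ratio 1.8 matters for a change in temperature.
94.07 × 1.8 = 169.33.

169.33°R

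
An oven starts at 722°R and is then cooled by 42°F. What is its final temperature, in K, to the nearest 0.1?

377.8 K

Initial temperature in Celsius: (722 - 491.67) × 5/9 = 127.9611°C.
The 42°F change is an interval, so only the factor 5/9 applies: -42 × 5/9 = -23.3333°C.
Final Celsius temperature: 127.9611 - 23.3333 = 104.6278°C.
In kelvin: 104.6278 + 273.15 = 377.8 K.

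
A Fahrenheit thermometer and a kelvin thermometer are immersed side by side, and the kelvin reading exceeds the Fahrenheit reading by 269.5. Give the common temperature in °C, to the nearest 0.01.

-35.44°C

Let x be the Fahrenheit reading; then the kelvin reading is 5/9·x + 255.372.
(5/9·x + 255.372) - x = 269.5  ⇒  (-4/9)·x = 14.1278  ⇒  x = -31.7875°F.
In Celsius: (-31.7875 - 32) × 5/9 = -35.44°C.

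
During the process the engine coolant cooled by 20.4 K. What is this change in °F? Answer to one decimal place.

For a temperature interval the offset drops out; only the factor 1.8 applies.
20.4 × 1.8 = 36.7.

36.7°F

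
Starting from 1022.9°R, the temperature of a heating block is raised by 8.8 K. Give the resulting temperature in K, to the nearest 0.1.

577.1 K

Initial temperature in Celsius: (1022.9 - 491.67) × 5/9 = 295.1278°C.
The 8.8 K change is an interval; Kelvin and Celsius degrees are the same size, so ΔC = +8.8°C.
Final Celsius temperature: 295.1278 + 8.8000 = 303.9278°C.
In kelvin: 303.9278 + 273.15 = 577.1 K.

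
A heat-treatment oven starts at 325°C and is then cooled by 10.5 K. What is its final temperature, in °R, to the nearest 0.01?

1057.77°R

The 10.5 K change is an interval; Kelvin and Celsius degrees are the same size, so ΔC = -10.5°C.
Final Celsius temperature: 325.0000 - 10.5000 = 314.5000°C.
In Rankine: 314.5000 × 1.8 + 491.67 = 1057.77°R.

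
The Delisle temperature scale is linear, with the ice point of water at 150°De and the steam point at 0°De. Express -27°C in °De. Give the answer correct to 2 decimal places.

190.50°De

Linearly onto the Delisle scale: 150 + (-27.0000 / 100) × (0 - 150) = 190.50°De.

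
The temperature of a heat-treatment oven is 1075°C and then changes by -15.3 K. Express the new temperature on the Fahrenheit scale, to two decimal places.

1939.46°F

The 15.3 K change is an interval; Kelvin and Celsius degrees are the same size, so ΔC = -15.3°C.
Final Celsius temperature: 1075.0000 - 15.3000 = 1059.7000°C.
In Fahrenheit: 1059.7000 × 1.8 + 32 = 1939.46°F.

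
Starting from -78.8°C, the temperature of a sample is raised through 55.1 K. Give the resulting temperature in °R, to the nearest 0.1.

The 55.1 K change is an interval; Kelvin and Celsius degrees are the same size, so ΔC = +55.1°C.
Final Celsius temperature: -78.8000 + 55.1000 = -23.7000°C.
In Rankine: -23.7000 × 1.8 + 491.67 = 449.0°R.

449.0°R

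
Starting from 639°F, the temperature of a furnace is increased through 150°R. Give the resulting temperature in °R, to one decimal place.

1248.7°R

Initial temperature in Celsius: (639 - 32) × 5/9 = 337.2222°C.
The 150°R change is an interval, so only the factor 5/9 applies: +150 × 5/9 = +83.3333°C.
Final Celsius temperature: 337.2222 + 83.3333 = 420.5556°C.
In Rankine: 420.5556 × 1.8 + 491.67 = 1248.7°R.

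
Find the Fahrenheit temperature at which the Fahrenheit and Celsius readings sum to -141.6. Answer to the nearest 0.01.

-79.60°F

Let F be the Fahrenheit reading. The Celsius reading is C = 5/9·F - 17.7778.
Require F + C = -141.6: (14/9)·F - 17.7778 = -141.6.
F = (-141.6 + 17.7778) / (14/9) = -79.60.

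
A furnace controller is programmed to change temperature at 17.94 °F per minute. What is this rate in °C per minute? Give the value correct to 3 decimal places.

Since only a temperature interval is involved, the additive offset between the scales drops out.
A change of 1°F is a change of 5/9°C, so 17.94 × 5/9 = 9.967.

9.967 °C/minute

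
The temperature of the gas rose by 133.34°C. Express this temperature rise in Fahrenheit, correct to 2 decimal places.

For a temperature interval the offset drops out; only the factor 1.8 applies.
133.34 × 1.8 = 240.01.

240.01°F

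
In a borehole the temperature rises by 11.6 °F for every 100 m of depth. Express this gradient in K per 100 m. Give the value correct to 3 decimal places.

6.444 K/100 m

Since only a temperature interval is involved, the additive offset between the scales drops out.
A change of 1°F is a change of 5/9 K, so 11.6 × 5/9 = 6.444.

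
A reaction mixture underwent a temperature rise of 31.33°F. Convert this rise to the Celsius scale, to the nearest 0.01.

17.41°C

An interval of 1°F corresponds to 5/9°C.
31.33 × 5/9 = 17.41.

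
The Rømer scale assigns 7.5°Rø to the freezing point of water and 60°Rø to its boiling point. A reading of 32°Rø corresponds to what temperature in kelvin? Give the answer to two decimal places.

319.82 K

Linear interpolation between the fixed points: C = (32 - 7.5) × 100 / (60 - 7.5) = 46.6667°C.
Then 46.6667 + 273.15 = 319.82 K.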